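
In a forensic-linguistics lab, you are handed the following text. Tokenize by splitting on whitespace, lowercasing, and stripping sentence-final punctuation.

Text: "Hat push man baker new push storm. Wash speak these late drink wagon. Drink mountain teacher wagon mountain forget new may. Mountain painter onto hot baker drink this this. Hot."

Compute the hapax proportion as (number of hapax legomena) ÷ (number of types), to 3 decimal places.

0.600

Frequencies: drink:3, mountain:3, push:2, baker:2, new:2, wagon:2, hot:2, this:2, hat:1, man:1, storm:1, wash:1, speak:1, these:1, late:1, teacher:1, forget:1, may:1, painter:1, onto:1
Hapax count = 12; type count = 20.
Ratio = 12 / 20 = 0.600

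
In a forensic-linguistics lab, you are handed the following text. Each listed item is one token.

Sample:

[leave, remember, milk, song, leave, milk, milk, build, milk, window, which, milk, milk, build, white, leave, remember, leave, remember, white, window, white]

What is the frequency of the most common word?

6

Frequencies: milk:6, leave:4, remember:3, white:3, build:2, window:2, song:1, which:1
Most common: 'milk' with frequency 6.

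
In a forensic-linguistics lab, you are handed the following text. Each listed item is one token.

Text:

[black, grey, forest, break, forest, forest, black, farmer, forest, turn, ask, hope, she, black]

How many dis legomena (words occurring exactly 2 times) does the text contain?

Frequencies: forest:4, black:3, grey:1, break:1, farmer:1, turn:1, ask:1, hope:1, she:1
Words with frequency 2: (none)

0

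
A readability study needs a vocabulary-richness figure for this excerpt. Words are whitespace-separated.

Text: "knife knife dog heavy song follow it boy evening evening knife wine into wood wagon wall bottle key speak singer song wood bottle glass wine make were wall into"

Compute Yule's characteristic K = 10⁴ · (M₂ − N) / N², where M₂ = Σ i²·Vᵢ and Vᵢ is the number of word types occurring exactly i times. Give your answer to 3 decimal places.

237.812

Frequencies: knife:3, song:2, evening:2, wine:2, into:2, wood:2, wall:2, bottle:2, dog:1, heavy:1, follow:1, it:1, boy:1, wagon:1, key:1, speak:1, singer:1, glass:1, make:1, were:1
N = 29. Frequency spectrum: V_1=12, V_2=7, V_3=1
M₂ = 1²·12 + 2²·7 + 3²·1 = 49
K = 10000 × (49 − 29) / 29² = 237.812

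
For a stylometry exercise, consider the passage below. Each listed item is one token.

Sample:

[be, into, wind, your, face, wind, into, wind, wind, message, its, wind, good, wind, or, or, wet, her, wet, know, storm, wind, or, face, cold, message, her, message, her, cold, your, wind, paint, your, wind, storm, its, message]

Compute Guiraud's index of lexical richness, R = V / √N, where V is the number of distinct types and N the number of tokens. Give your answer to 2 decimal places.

N = 38, V = 15.
√N = 6.164414
R = 15 / 6.164414 = 2.43

2.43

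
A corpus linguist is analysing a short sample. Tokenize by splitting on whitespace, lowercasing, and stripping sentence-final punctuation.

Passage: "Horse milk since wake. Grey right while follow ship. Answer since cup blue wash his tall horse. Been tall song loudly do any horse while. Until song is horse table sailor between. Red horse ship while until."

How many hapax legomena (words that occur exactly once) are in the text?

Frequencies: horse:5, while:3, since:2, ship:2, tall:2, song:2, until:2, milk:1, wake:1, grey:1, right:1, follow:1, answer:1, cup:1, blue:1, wash:1, his:1, been:1, loudly:1, do:1, … (6 more, each freq 1)
Hapax (freq=1): answer, any, been, between, blue, cup, do, follow, grey, his, is, loudly, milk, red, right, sailor, table, wake, wash

19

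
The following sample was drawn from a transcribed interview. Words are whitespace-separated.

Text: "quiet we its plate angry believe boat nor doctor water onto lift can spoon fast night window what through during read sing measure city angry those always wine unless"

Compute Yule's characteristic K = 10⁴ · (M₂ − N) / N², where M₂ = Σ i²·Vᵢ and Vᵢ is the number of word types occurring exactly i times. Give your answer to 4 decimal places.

Frequencies: angry:2, quiet:1, we:1, its:1, plate:1, believe:1, boat:1, nor:1, doctor:1, water:1, onto:1, lift:1, can:1, spoon:1, fast:1, night:1, window:1, what:1, through:1, during:1, … (8 more, each freq 1)
N = 29. Frequency spectrum: V_1=27, V_2=1
M₂ = 1²·27 + 2²·1 = 31
K = 10000 × (31 − 29) / 29² = 23.7812

23.7812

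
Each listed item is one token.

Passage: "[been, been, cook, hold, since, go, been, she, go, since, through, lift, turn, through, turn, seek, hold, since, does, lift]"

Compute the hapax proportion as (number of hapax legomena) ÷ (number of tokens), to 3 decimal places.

Frequencies: been:3, since:3, hold:2, go:2, through:2, lift:2, turn:2, cook:1, she:1, seek:1, does:1
Hapax count = 4; token count = 20.
Ratio = 4 / 20 = 0.200

0.200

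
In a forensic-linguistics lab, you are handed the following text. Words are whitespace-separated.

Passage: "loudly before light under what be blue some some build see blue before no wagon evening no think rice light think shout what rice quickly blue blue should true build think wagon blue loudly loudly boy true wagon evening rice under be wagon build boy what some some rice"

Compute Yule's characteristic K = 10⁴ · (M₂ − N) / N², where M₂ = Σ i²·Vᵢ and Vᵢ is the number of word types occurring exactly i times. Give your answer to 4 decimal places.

399.8334

Frequencies: blue:5, some:4, wagon:4, rice:4, loudly:3, what:3, build:3, think:3, before:2, light:2, under:2, be:2, no:2, evening:2, true:2, boy:2, see:1, shout:1, quickly:1, should:1
N = 49. Frequency spectrum: V_1=4, V_2=8, V_3=4, V_4=3, V_5=1
M₂ = 1²·4 + 2²·8 + 3²·4 + 4²·3 + 5²·1 = 145
K = 10000 × (145 − 49) / 49² = 399.8334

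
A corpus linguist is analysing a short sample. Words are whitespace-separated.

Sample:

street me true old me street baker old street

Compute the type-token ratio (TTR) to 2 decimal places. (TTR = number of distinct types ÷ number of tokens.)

0.56

N = 9 tokens, V = 5 types.
TTR = V / N = 5 / 9 = 0.56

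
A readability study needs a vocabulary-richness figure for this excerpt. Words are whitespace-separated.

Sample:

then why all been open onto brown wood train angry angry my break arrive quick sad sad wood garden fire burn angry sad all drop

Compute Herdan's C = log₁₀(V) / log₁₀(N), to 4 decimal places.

N = 25, V = 19.
log₁₀(V) = 1.278754, log₁₀(N) = 1.397940
C = 1.278754 / 1.397940 = 0.9147

0.9147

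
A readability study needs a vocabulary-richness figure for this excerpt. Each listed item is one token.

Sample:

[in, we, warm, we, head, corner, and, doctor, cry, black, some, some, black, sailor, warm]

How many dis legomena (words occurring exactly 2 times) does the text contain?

4

Frequencies: we:2, warm:2, black:2, some:2, in:1, head:1, corner:1, and:1, doctor:1, cry:1, sailor:1
Words with frequency 2: black, some, warm, we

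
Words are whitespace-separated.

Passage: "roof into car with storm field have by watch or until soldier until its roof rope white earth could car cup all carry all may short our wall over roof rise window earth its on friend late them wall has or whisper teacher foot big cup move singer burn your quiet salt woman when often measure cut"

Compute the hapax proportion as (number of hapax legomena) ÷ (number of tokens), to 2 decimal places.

0.67

Frequencies: roof:3, car:2, or:2, until:2, its:2, earth:2, cup:2, all:2, wall:2, into:1, with:1, storm:1, field:1, have:1, by:1, watch:1, soldier:1, rope:1, white:1, could:1, … (27 more, each freq 1)
Hapax count = 38; token count = 57.
Ratio = 38 / 57 = 0.67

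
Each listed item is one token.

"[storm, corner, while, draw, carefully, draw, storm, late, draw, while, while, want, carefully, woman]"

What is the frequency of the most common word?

3

Frequencies: while:3, draw:3, storm:2, carefully:2, corner:1, late:1, want:1, woman:1
Most common: 'while' with frequency 3.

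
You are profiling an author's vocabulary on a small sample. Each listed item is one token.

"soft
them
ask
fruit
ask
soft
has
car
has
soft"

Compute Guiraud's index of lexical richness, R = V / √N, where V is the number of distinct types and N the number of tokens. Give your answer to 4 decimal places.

N = 10, V = 6.
√N = 3.162278
R = 6 / 3.162278 = 1.8974

1.8974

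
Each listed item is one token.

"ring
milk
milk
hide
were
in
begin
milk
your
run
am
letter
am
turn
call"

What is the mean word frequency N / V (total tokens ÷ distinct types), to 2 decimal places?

N = 15 tokens, V = 12 types.
Mean frequency = N / V = 15 / 12 = 1.25

1.25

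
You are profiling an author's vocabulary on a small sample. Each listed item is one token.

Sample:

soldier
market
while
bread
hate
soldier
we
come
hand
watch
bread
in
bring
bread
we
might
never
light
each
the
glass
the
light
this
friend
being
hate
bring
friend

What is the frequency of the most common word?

3

Frequencies: bread:3, soldier:2, hate:2, we:2, bring:2, light:2, the:2, friend:2, market:1, while:1, come:1, hand:1, watch:1, in:1, might:1, never:1, each:1, glass:1, this:1, being:1
Most common: 'bread' with frequency 3.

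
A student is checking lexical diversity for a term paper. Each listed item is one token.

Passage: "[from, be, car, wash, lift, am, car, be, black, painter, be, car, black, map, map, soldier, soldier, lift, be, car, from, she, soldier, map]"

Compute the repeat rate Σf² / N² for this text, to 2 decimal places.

Frequencies: be:4, car:4, map:3, soldier:3, from:2, lift:2, black:2, wash:1, am:1, painter:1, she:1
Σf² = 66; N² = 576
Repeat rate = 66 / 576 = 0.11

0.11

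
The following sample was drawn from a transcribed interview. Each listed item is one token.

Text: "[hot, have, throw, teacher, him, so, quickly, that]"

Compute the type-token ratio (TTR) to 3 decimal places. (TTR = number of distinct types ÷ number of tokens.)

N = 8 tokens, V = 8 types.
TTR = V / N = 8 / 8 = 1.000

1.000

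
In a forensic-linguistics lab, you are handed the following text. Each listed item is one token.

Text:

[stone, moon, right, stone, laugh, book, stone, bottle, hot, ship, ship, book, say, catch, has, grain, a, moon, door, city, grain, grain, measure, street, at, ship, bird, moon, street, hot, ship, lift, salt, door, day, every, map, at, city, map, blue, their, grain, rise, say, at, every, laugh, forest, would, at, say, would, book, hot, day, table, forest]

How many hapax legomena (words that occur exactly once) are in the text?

13

Frequencies: ship:4, grain:4, at:4, stone:3, moon:3, book:3, hot:3, say:3, laugh:2, door:2, city:2, street:2, day:2, every:2, map:2, forest:2, would:2, right:1, bottle:1, catch:1, … (10 more, each freq 1)
Hapax (freq=1): a, bird, blue, bottle, catch, has, lift, measure, right, rise, salt, table, their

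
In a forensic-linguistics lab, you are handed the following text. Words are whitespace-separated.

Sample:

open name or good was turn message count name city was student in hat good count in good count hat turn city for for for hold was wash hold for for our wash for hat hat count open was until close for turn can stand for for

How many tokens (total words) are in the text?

Tokens: open, name, or, good, was, turn, message, count, name, city, was, student, in, hat, good, count, in, good, count, hat, turn, city, for, for, for, hold, was, wash, hold, for, for, our, wash, for, hat, hat, count, open, was, until, close, for, turn, can, stand, for, for
N = 47

47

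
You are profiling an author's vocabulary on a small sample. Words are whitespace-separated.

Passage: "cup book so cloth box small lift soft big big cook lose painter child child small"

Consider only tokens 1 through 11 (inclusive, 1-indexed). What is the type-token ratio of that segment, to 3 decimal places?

Segment tokens 1–11: cup, book, so, cloth, box, small, lift, soft, big, big, cook
Segment N = 11, segment V = 10.
TTR = 10 / 11 = 0.909

0.909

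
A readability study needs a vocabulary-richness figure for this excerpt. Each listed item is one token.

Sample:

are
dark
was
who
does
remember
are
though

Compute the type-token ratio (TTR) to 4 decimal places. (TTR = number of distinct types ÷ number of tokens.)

0.8750

N = 8 tokens, V = 7 types.
TTR = V / N = 7 / 8 = 0.8750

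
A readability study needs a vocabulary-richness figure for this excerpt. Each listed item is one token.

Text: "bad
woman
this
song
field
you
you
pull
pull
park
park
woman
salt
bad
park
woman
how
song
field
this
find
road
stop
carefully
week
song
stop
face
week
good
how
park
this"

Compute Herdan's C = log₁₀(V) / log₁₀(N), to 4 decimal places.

0.8103

N = 33, V = 17.
log₁₀(V) = 1.230449, log₁₀(N) = 1.518514
C = 1.230449 / 1.518514 = 0.8103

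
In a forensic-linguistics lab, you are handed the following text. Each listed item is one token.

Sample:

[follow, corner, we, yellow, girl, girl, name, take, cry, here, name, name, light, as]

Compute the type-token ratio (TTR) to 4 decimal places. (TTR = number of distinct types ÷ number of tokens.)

N = 14 tokens, V = 11 types.
TTR = V / N = 11 / 14 = 0.7857

0.7857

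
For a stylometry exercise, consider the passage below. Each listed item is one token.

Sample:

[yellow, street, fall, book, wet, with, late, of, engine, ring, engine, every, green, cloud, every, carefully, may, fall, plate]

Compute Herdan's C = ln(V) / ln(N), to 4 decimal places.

N = 19, V = 16.
ln(V) = 2.772589, ln(N) = 2.944439
C = 2.772589 / 2.944439 = 0.9416

0.9416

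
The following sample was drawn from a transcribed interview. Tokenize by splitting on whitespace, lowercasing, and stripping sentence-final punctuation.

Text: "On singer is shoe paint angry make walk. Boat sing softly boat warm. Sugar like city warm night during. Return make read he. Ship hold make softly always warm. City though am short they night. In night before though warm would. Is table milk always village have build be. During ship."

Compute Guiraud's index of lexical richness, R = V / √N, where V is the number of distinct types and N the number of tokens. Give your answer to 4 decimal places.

N = 51, V = 36.
√N = 7.141428
R = 36 / 7.141428 = 5.0410

5.0410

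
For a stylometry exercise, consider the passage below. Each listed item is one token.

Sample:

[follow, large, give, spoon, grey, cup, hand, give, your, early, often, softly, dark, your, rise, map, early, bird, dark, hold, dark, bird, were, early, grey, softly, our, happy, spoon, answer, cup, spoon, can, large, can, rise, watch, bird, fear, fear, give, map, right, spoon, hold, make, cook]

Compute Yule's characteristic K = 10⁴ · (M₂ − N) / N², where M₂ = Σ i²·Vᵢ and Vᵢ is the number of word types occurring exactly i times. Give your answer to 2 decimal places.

Frequencies: spoon:4, give:3, early:3, dark:3, bird:3, large:2, grey:2, cup:2, your:2, softly:2, rise:2, map:2, hold:2, can:2, fear:2, follow:1, hand:1, often:1, were:1, our:1, … (6 more, each freq 1)
N = 47. Frequency spectrum: V_1=11, V_2=10, V_3=4, V_4=1
M₂ = 1²·11 + 2²·10 + 3²·4 + 4²·1 = 103
K = 10000 × (103 − 47) / 47² = 253.51

253.51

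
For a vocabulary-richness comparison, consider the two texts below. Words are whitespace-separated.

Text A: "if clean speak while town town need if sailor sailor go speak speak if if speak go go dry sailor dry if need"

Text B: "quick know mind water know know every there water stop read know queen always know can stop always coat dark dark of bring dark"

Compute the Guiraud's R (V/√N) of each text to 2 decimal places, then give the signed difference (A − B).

-1.18

A: V=9, N=23, R=1.88
B: V=15, N=24, R=3.06
Difference = 1.88 − 3.06 = -1.18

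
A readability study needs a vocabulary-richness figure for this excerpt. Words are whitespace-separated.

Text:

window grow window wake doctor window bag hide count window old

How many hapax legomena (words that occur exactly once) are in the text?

7

Frequencies: window:4, grow:1, wake:1, doctor:1, bag:1, hide:1, count:1, old:1
Hapax (freq=1): bag, count, doctor, grow, hide, old, wake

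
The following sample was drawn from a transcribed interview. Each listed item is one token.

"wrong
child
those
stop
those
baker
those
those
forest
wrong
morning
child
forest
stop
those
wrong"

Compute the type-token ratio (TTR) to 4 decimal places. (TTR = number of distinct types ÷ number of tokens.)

0.4375

N = 16 tokens, V = 7 types.
TTR = V / N = 7 / 16 = 0.4375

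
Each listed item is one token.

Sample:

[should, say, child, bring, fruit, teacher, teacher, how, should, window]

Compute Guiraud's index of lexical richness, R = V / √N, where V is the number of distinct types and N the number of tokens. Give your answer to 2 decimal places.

N = 10, V = 8.
√N = 3.162278
R = 8 / 3.162278 = 2.53

2.53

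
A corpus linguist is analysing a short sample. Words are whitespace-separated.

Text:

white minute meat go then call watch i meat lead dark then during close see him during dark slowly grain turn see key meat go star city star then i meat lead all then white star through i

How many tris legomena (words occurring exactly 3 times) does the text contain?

2

Frequencies: meat:4, then:4, i:3, star:3, white:2, go:2, lead:2, dark:2, during:2, see:2, minute:1, call:1, watch:1, close:1, him:1, slowly:1, grain:1, turn:1, key:1, city:1, … (2 more, each freq 1)
Words with frequency 3: i, star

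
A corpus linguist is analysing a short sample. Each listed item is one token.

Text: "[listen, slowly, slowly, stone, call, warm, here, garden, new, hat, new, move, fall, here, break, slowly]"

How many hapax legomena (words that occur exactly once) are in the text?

9

Frequencies: slowly:3, here:2, new:2, listen:1, stone:1, call:1, warm:1, garden:1, hat:1, move:1, fall:1, break:1
Hapax (freq=1): break, call, fall, garden, hat, listen, move, stone, warm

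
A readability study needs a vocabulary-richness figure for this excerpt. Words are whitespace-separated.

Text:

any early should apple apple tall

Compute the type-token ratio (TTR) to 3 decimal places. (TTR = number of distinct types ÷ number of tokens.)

N = 6 tokens, V = 5 types.
TTR = V / N = 5 / 6 = 0.833

0.833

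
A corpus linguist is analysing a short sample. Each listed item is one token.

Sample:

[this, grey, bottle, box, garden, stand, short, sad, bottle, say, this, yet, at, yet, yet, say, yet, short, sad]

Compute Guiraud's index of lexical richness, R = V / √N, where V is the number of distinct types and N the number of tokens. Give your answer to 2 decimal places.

2.52

N = 19, V = 11.
√N = 4.358899
R = 11 / 4.358899 = 2.52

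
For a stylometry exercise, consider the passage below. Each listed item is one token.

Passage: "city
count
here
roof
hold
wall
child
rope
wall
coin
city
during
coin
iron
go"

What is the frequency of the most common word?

2

Frequencies: city:2, wall:2, coin:2, count:1, here:1, roof:1, hold:1, child:1, rope:1, during:1, iron:1, go:1
Most common: 'city' with frequency 2.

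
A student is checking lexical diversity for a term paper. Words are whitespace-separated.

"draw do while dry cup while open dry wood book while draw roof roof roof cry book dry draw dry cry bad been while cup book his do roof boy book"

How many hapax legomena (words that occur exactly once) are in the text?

Frequencies: while:4, dry:4, book:4, roof:4, draw:3, do:2, cup:2, cry:2, open:1, wood:1, bad:1, been:1, his:1, boy:1
Hapax (freq=1): bad, been, boy, his, open, wood

6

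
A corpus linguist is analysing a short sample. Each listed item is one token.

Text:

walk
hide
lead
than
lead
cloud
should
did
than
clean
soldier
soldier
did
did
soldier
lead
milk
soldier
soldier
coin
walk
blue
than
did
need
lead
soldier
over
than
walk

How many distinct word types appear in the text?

Distinct types: {blue, clean, cloud, coin, did, hide, lead, milk, need, over, should, soldier, than, walk}
V = 14

14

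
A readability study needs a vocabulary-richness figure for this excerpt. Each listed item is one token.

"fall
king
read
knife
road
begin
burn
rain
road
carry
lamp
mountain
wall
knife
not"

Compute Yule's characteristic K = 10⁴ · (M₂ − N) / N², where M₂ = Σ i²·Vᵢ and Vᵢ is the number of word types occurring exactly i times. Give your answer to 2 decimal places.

177.78

Frequencies: knife:2, road:2, fall:1, king:1, read:1, begin:1, burn:1, rain:1, carry:1, lamp:1, mountain:1, wall:1, not:1
N = 15. Frequency spectrum: V_1=11, V_2=2
M₂ = 1²·11 + 2²·2 = 19
K = 10000 × (19 − 15) / 15² = 177.78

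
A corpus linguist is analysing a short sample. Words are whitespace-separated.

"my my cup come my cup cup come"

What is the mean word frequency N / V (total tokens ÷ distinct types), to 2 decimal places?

N = 8 tokens, V = 3 types.
Mean frequency = N / V = 8 / 3 = 2.67

2.67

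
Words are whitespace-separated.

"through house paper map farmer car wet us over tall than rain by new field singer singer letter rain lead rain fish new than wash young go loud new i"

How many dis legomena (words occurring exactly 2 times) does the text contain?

Frequencies: rain:3, new:3, than:2, singer:2, through:1, house:1, paper:1, map:1, farmer:1, car:1, wet:1, us:1, over:1, tall:1, by:1, field:1, letter:1, lead:1, fish:1, wash:1, … (4 more, each freq 1)
Words with frequency 2: singer, than

2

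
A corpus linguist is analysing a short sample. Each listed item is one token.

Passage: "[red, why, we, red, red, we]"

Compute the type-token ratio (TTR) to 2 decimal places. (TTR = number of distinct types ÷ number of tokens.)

0.50

N = 6 tokens, V = 3 types.
TTR = V / N = 3 / 6 = 0.50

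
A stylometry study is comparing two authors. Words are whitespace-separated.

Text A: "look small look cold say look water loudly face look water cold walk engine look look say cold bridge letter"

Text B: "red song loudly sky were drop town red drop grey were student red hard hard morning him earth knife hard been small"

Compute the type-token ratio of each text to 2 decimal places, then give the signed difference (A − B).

TTR(A) = 11/20 = 0.55
TTR(B) = 16/22 = 0.73
Difference = 0.55 − 0.73 = -0.18

-0.18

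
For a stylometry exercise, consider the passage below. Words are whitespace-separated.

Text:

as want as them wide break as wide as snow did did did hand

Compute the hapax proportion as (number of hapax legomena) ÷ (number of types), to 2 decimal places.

0.63

Frequencies: as:4, did:3, wide:2, want:1, them:1, break:1, snow:1, hand:1
Hapax count = 5; type count = 8.
Ratio = 5 / 8 = 0.63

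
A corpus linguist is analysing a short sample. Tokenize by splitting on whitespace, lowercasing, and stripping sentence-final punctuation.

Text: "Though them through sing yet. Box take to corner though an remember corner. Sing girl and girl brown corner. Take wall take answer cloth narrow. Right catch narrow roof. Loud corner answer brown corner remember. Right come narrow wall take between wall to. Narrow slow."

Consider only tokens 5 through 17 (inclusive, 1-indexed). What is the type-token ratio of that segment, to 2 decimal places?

Segment tokens 5–17: yet, box, take, to, corner, though, an, remember, corner, sing, girl, and, girl
Segment N = 13, segment V = 11.
TTR = 11 / 13 = 0.85

0.85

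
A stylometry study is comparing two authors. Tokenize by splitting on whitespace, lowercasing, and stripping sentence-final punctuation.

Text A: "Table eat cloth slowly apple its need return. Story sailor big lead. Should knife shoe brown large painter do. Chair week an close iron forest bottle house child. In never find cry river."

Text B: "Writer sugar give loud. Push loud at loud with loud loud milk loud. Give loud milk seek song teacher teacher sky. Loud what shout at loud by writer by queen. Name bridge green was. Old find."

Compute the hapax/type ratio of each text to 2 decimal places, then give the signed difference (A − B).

A: hapax=33, V=33, ratio=1.00
B: hapax=15, V=22, ratio=0.68
Difference = 1.00 − 0.68 = 0.32

0.32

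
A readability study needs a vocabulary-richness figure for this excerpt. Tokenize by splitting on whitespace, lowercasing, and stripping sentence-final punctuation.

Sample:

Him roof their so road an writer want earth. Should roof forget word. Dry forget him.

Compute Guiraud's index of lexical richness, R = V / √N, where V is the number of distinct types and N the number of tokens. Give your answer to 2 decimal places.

N = 16, V = 13.
√N = 4.000000
R = 13 / 4.000000 = 3.25

3.25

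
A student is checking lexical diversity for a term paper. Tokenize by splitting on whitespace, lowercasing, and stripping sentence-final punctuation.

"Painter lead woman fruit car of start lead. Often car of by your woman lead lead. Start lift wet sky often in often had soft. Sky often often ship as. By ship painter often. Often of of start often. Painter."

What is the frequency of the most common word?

8

Frequencies: often:8, lead:4, of:4, painter:3, start:3, woman:2, car:2, by:2, sky:2, ship:2, fruit:1, your:1, lift:1, wet:1, in:1, had:1, soft:1, as:1
Most common: 'often' with frequency 8.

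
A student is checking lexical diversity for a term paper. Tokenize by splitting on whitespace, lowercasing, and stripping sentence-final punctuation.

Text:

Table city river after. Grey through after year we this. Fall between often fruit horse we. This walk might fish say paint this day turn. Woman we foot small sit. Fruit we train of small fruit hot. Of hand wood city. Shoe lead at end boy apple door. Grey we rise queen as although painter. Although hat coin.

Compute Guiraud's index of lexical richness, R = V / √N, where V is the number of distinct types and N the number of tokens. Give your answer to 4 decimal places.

N = 58, V = 44.
√N = 7.615773
R = 44 / 7.615773 = 5.7775

5.7775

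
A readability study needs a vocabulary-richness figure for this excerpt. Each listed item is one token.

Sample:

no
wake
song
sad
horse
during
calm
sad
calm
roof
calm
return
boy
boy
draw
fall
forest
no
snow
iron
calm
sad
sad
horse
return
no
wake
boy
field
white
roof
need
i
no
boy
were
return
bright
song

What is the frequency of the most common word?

Frequencies: no:4, sad:4, calm:4, boy:4, return:3, wake:2, song:2, horse:2, roof:2, during:1, draw:1, fall:1, forest:1, snow:1, iron:1, field:1, white:1, need:1, i:1, were:1, … (1 more, each freq 1)
Most common: 'no' with frequency 4.

4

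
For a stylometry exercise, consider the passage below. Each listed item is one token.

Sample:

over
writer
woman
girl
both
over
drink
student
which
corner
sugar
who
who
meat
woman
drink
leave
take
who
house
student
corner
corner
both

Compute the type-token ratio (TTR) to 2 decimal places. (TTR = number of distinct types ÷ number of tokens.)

0.63

N = 24 tokens, V = 15 types.
TTR = V / N = 15 / 24 = 0.63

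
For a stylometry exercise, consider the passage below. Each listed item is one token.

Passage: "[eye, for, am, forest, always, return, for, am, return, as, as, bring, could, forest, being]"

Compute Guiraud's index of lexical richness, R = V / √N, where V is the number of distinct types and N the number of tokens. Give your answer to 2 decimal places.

2.58

N = 15, V = 10.
√N = 3.872983
R = 10 / 3.872983 = 2.58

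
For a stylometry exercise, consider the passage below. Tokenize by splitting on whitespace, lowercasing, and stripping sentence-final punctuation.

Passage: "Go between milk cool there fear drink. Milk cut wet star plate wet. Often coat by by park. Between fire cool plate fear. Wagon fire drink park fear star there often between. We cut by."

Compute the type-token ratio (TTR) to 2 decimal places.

N = 35 tokens, V = 18 types.
TTR = V / N = 18 / 35 = 0.51

0.51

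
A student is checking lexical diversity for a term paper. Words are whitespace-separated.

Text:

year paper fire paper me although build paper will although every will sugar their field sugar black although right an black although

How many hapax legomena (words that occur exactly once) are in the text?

9

Frequencies: although:4, paper:3, will:2, sugar:2, black:2, year:1, fire:1, me:1, build:1, every:1, their:1, field:1, right:1, an:1
Hapax (freq=1): an, build, every, field, fire, me, right, their, year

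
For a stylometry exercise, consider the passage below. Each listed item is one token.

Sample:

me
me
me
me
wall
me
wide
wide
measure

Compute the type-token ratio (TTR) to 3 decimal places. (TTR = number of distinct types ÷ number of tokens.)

N = 9 tokens, V = 4 types.
TTR = V / N = 4 / 9 = 0.444

0.444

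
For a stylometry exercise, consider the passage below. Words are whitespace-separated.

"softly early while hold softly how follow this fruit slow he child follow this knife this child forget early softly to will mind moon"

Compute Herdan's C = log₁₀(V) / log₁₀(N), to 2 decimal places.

0.89

N = 24, V = 17.
log₁₀(V) = 1.230449, log₁₀(N) = 1.380211
C = 1.230449 / 1.380211 = 0.89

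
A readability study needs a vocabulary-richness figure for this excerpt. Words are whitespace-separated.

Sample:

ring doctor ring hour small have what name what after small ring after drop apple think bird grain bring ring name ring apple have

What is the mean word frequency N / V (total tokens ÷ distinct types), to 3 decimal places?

N = 24 tokens, V = 14 types.
Mean frequency = N / V = 24 / 14 = 1.714

1.714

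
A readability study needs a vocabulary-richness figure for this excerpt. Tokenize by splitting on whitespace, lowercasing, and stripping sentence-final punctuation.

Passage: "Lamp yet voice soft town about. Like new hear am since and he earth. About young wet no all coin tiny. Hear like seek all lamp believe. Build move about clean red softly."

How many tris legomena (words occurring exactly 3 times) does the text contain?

1

Frequencies: about:3, lamp:2, like:2, hear:2, all:2, yet:1, voice:1, soft:1, town:1, new:1, am:1, since:1, and:1, he:1, earth:1, young:1, wet:1, no:1, coin:1, tiny:1, … (7 more, each freq 1)
Words with frequency 3: about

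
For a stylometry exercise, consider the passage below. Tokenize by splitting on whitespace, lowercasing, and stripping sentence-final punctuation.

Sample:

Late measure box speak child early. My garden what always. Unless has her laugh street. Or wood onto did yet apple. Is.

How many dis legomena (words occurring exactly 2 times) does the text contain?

Frequencies: late:1, measure:1, box:1, speak:1, child:1, early:1, my:1, garden:1, what:1, always:1, unless:1, has:1, her:1, laugh:1, street:1, or:1, wood:1, onto:1, did:1, yet:1, … (2 more, each freq 1)
Words with frequency 2: (none)

0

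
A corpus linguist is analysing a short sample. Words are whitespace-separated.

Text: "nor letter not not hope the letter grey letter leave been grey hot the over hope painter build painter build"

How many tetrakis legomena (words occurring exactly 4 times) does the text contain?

Frequencies: letter:3, not:2, hope:2, the:2, grey:2, painter:2, build:2, nor:1, leave:1, been:1, hot:1, over:1
Words with frequency 4: (none)

0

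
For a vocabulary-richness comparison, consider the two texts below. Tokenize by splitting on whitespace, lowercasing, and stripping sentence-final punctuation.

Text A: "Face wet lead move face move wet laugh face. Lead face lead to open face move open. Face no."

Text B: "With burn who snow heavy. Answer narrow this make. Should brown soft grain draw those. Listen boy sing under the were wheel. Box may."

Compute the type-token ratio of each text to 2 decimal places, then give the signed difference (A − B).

TTR(A) = 8/19 = 0.42
TTR(B) = 24/24 = 1.00
Difference = 0.42 − 1.00 = -0.58

-0.58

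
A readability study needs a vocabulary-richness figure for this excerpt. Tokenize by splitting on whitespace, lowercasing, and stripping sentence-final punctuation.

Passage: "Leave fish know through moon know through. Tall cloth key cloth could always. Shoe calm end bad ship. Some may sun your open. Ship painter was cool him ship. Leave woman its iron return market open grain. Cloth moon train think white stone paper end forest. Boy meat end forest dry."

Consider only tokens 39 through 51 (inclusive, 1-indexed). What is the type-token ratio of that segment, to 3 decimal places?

Segment tokens 39–51: moon, train, think, white, stone, paper, end, forest, boy, meat, end, forest, dry
Segment N = 13, segment V = 11.
TTR = 11 / 13 = 0.846

0.846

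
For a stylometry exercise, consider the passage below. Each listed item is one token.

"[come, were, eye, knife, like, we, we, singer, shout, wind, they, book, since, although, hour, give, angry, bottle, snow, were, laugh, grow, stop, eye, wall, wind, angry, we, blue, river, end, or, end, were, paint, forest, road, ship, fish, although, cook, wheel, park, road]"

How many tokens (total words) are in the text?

Tokens: come, were, eye, knife, like, we, we, singer, shout, wind, they, book, since, although, hour, give, angry, bottle, snow, were, laugh, grow, stop, eye, wall, wind, angry, we, blue, river, end, or, end, were, paint, forest, road, ship, fish, although, cook, wheel, park, road
N = 44

44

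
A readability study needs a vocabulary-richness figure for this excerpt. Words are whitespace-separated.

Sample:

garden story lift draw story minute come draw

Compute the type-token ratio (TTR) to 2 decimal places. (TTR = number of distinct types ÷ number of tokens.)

N = 8 tokens, V = 6 types.
TTR = V / N = 6 / 8 = 0.75

0.75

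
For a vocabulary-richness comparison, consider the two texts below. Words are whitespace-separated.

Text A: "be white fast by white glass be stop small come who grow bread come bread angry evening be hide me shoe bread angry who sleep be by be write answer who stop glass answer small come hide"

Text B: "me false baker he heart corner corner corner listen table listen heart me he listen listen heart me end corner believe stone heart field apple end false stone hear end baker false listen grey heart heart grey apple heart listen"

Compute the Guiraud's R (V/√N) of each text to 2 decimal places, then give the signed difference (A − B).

A: V=19, N=37, R=3.12
B: V=15, N=40, R=2.37
Difference = 3.12 − 2.37 = 0.75

0.75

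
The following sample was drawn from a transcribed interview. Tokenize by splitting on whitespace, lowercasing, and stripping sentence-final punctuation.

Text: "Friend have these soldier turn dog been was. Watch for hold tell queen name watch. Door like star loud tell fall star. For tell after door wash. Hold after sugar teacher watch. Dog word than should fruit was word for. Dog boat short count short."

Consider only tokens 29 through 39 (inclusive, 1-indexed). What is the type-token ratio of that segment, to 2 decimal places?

0.91

Segment tokens 29–39: after, sugar, teacher, watch, dog, word, than, should, fruit, was, word
Segment N = 11, segment V = 10.
TTR = 10 / 11 = 0.91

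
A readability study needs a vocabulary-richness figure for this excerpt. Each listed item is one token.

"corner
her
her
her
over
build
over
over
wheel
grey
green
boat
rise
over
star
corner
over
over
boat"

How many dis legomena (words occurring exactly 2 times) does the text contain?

2

Frequencies: over:6, her:3, corner:2, boat:2, build:1, wheel:1, grey:1, green:1, rise:1, star:1
Words with frequency 2: boat, corner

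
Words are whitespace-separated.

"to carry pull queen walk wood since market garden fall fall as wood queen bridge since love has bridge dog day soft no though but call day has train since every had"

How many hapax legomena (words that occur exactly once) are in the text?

Frequencies: since:3, queen:2, wood:2, fall:2, bridge:2, has:2, day:2, to:1, carry:1, pull:1, walk:1, market:1, garden:1, as:1, love:1, dog:1, soft:1, no:1, though:1, but:1, … (4 more, each freq 1)
Hapax (freq=1): as, but, call, carry, dog, every, garden, had, love, market, no, pull, soft, though, to, train, walk

17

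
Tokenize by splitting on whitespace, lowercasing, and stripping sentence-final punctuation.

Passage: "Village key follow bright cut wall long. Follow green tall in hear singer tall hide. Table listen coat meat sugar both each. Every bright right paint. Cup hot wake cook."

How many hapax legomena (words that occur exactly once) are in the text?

Frequencies: follow:2, bright:2, tall:2, village:1, key:1, cut:1, wall:1, long:1, green:1, in:1, hear:1, singer:1, hide:1, table:1, listen:1, coat:1, meat:1, sugar:1, both:1, each:1, … (7 more, each freq 1)
Hapax (freq=1): both, coat, cook, cup, cut, each, every, green, hear, hide, hot, in, key, listen, long, meat, paint, right, singer, sugar, table, village, wake, wall

24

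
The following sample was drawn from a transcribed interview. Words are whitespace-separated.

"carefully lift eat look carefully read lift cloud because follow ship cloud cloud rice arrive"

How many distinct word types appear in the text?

Distinct types: {arrive, because, carefully, cloud, eat, follow, lift, look, read, rice, ship}
V = 11

11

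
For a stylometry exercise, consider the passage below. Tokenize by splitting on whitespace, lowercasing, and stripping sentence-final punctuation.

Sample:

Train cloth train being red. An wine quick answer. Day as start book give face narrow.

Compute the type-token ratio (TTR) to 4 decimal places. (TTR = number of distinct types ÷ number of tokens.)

0.9375

N = 16 tokens, V = 15 types.
TTR = V / N = 15 / 16 = 0.9375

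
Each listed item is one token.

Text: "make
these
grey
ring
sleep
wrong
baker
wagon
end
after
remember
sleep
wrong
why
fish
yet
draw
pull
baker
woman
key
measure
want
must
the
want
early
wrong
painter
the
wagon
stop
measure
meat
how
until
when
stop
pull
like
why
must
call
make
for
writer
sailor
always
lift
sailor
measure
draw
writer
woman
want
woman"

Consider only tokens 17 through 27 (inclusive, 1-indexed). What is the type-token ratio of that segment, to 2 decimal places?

Segment tokens 17–27: draw, pull, baker, woman, key, measure, want, must, the, want, early
Segment N = 11, segment V = 10.
TTR = 10 / 11 = 0.91

0.91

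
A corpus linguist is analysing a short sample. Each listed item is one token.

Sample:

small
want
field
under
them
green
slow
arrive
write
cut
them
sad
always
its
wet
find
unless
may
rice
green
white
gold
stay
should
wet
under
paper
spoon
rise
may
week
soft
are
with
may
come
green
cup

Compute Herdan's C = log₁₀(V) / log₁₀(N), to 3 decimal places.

N = 38, V = 31.
log₁₀(V) = 1.491362, log₁₀(N) = 1.579784
C = 1.491362 / 1.579784 = 0.944

0.944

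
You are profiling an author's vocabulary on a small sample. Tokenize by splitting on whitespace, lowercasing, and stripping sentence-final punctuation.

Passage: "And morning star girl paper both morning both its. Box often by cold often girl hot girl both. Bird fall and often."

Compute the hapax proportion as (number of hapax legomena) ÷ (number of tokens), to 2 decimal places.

0.41

Frequencies: girl:3, both:3, often:3, and:2, morning:2, star:1, paper:1, its:1, box:1, by:1, cold:1, hot:1, bird:1, fall:1
Hapax count = 9; token count = 22.
Ratio = 9 / 22 = 0.41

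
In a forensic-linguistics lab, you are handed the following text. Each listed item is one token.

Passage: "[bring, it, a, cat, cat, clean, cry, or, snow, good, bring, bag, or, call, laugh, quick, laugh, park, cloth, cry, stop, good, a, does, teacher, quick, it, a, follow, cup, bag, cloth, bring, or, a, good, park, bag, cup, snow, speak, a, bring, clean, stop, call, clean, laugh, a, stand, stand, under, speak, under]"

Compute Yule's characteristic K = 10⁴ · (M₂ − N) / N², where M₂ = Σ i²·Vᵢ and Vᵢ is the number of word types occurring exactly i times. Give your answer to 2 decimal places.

336.08

Frequencies: a:6, bring:4, clean:3, or:3, good:3, bag:3, laugh:3, it:2, cat:2, cry:2, snow:2, call:2, quick:2, park:2, cloth:2, stop:2, cup:2, speak:2, stand:2, under:2, … (3 more, each freq 1)
N = 54. Frequency spectrum: V_1=3, V_2=13, V_3=5, V_4=1, V_6=1
M₂ = 1²·3 + 2²·13 + 3²·5 + 4²·1 + 6²·1 = 152
K = 10000 × (152 − 54) / 54² = 336.08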